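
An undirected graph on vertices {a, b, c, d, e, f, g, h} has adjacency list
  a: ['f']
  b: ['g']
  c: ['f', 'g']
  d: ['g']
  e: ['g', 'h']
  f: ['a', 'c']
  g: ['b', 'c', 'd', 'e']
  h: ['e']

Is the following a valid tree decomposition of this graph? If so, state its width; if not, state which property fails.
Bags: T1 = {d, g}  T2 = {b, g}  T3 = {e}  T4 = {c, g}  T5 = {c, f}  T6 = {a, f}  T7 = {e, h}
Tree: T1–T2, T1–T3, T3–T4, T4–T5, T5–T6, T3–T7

No — edge (g,e) lies in no bag.

A tree decomposition must satisfy three properties: every vertex lies in some bag; for every edge, both endpoints lie together in some bag; and for every vertex, the bags containing it form a connected subtree. Here edge (g,e) lies in no bag, so the decomposition is invalid.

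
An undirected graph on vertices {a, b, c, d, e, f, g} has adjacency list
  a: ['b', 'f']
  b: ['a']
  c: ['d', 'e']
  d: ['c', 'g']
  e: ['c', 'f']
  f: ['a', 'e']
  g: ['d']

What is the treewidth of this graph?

1

A width-1 tree decomposition is:
Bags: B1 = {d, g}  B2 = {c, d}  B3 = {c, e}  B4 = {e, f}  B5 = {a, f}  B6 = {a, b}
Tree: B1–B2, B2–B3, B3–B4, B4–B5, B5–B6
Every bag has size at most 2, so the width is 2 − 1 = 1 and tw(G) ≤ 1. G has an edge, so its treewidth is at least 1. Therefore the treewidth is 1.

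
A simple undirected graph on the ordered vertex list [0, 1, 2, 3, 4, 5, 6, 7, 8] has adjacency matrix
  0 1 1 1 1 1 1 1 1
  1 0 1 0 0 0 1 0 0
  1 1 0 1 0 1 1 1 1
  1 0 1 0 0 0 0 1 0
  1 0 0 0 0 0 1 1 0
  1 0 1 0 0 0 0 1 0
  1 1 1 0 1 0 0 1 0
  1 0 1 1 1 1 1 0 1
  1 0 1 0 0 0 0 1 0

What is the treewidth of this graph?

A width-3 tree decomposition is:
Bags: B1 = {0, 2, 5, 7}  B2 = {0, 2, 3, 7}  B3 = {0, 2, 6, 7}  B4 = {0, 1, 2, 6}  B5 = {0, 4, 6, 7}  B6 = {0, 2, 7, 8}
Tree: B1–B2, B1–B3, B3–B4, B3–B5, B3–B6
Every bag has size at most 4, so the width is 4 − 1 = 3 and tw(G) ≤ 3. For the lower bound, the 4 vertices {0, 1, 2, 6} are pairwise adjacent, and any tree decomposition puts a clique entirely inside one bag — forcing width ≥ 3. Combining the bounds, tw(G) = 3.

3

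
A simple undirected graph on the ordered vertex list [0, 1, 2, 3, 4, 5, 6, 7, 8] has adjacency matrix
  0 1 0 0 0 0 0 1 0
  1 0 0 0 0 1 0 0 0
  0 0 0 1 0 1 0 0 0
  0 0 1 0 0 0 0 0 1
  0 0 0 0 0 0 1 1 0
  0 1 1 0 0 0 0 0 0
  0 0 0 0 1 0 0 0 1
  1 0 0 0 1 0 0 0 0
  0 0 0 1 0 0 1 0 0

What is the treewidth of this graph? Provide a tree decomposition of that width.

The largest bag has 3 vertices, giving width 2; this decomposition certifies tw(G) ≤ 2. The edges 6–4–7–0–1–5–2–3–8–6 form a cycle, so G is not a tree and its treewidth is at least 2. Combining the bounds, tw(G) = 2.

Treewidth 2.
Bags: B1 = {4, 6, 7}  B2 = {0, 6, 7}  B3 = {0, 1, 6}  B4 = {1, 5, 6}  B5 = {2, 5, 6}  B6 = {2, 3, 6}  B7 = {3, 6, 8}
Tree: B1–B2, B2–B3, B3–B4, B4–B5, B5–B6, B6–B7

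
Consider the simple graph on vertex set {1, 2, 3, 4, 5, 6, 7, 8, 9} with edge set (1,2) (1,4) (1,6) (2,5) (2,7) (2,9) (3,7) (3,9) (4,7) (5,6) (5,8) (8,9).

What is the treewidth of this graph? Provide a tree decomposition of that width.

Each bag holds 4 vertices, so the decomposition has width 3, which upper-bounds the treewidth. For the lower bound: the 4 vertex sets {3,4,7}, {1}, {2}, {5,6,8,9} are disjoint, each induces a connected subgraph, and every pair is joined by at least one edge of G. Contracting each set to a single vertex therefore yields K_{4} as a minor, and since treewidth is minor-monotone, tw(G) ≥ tw(K_{4}) = 3. Hence tw(G) = 3 exactly.

Treewidth 3.
Bags: B1 = {1, 3, 4, 7}  B2 = {1, 2, 3, 7}  B3 = {1, 2, 3, 9}  B4 = {1, 2, 6, 9}  B5 = {2, 5, 6, 9}  B6 = {5, 6, 8, 9}
Tree: B1–B2, B2–B3, B3–B4, B4–B5, B5–B6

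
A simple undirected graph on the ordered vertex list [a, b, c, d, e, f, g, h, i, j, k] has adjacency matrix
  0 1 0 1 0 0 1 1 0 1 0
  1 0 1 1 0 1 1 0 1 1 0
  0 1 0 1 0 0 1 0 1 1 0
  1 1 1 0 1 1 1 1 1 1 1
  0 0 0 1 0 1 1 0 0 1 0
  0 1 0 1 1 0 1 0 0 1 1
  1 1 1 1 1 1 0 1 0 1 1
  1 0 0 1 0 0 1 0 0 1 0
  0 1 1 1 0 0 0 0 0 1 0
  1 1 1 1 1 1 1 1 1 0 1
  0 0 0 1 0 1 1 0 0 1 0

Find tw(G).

4

A width-4 tree decomposition is:
Bags: B1 = {b, c, d, g, j}  B2 = {a, b, d, g, j}  B3 = {b, d, f, g, j}  B4 = {b, c, d, i, j}  B5 = {d, e, f, g, j}  B6 = {d, f, g, j, k}  B7 = {a, d, g, h, j}
Tree: B1–B2, B2–B3, B1–B4, B3–B5, B5–B6, B2–B7
Each bag holds 5 vertices, so the decomposition has width 4, which upper-bounds the treewidth. Conversely, {a, d, g, h, j} is a clique of size 5, and the vertices of any clique must share a bag in every tree decomposition; so some bag has ≥ 5 vertices and tw(G) ≥ 4. The upper and lower bounds meet at 4, so that is the treewidth.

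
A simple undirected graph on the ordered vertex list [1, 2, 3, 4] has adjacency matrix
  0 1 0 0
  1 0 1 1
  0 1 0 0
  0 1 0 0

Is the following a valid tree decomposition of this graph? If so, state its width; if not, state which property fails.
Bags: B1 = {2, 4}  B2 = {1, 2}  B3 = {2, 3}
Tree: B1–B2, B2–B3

Vertex coverage: the bags together contain {1, 2, 3, 4}, the full vertex set. Edge coverage: each edge of G has both endpoints in at least one bag. Running intersection: for every vertex, the bags containing it form a connected subtree. All three properties hold, so this is a valid tree decomposition of width max|bag| − 1 = 1, and hence tw(G) ≤ 1.

Yes; width 1.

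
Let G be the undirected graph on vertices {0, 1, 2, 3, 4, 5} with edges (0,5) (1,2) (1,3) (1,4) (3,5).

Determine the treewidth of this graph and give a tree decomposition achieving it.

Every bag has size at most 2, so the width is 2 − 1 = 1 and tw(G) ≤ 1. Any graph with an edge has treewidth ≥ 1, and G has the edge 1–3. Therefore the treewidth is 1.

Treewidth 1.
One such decomposition:
Bags: B1 = {1, 3}  B2 = {3, 5}  B3 = {1, 4}  B4 = {0, 5}  B5 = {1, 2}
Tree: B1–B2, B1–B3, B2–B4, B1–B5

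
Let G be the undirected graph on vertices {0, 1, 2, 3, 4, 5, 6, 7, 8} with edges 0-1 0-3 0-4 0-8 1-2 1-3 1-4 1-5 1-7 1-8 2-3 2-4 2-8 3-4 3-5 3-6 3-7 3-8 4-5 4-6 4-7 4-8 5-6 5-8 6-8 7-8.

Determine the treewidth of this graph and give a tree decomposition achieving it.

Each bag holds 5 vertices, so the decomposition has width 4, which upper-bounds the treewidth. Conversely, {0, 1, 3, 4, 8} is a clique of size 5, and the vertices of any clique must share a bag in every tree decomposition; so some bag has ≥ 5 vertices and tw(G) ≥ 4. Hence tw(G) = 4 exactly.

Treewidth 4.
One optimal decomposition is:
Bags: B1 = {1, 3, 4, 5, 8}  B2 = {1, 3, 4, 7, 8}  B3 = {3, 4, 5, 6, 8}  B4 = {0, 1, 3, 4, 8}  B5 = {1, 2, 3, 4, 8}
Tree: B1–B2, B1–B3, B1–B4, B2–B5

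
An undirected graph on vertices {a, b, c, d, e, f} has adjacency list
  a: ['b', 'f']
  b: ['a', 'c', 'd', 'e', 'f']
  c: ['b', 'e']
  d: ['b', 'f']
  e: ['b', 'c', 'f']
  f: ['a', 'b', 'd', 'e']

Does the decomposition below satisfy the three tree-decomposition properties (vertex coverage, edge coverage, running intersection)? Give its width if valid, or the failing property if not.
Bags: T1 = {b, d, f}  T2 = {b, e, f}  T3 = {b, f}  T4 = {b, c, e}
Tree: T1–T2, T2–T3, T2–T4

A tree decomposition must satisfy three properties: every vertex lies in some bag; for every edge, both endpoints lie together in some bag; and for every vertex, the bags containing it form a connected subtree. Here vertex a appears in no bag, so the decomposition is invalid.

No — vertex a appears in no bag.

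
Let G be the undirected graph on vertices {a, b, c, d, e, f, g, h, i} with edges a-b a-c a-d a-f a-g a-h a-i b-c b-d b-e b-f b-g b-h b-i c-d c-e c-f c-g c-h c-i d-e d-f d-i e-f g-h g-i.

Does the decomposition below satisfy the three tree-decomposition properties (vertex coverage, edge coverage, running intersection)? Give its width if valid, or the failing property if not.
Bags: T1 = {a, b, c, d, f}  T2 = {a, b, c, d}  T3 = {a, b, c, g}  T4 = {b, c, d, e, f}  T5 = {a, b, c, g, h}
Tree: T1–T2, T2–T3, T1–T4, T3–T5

A tree decomposition must satisfy three properties: every vertex lies in some bag; for every edge, both endpoints lie together in some bag; and for every vertex, the bags containing it form a connected subtree. Here vertex i appears in no bag, so the decomposition is invalid.

No — vertex i appears in no bag.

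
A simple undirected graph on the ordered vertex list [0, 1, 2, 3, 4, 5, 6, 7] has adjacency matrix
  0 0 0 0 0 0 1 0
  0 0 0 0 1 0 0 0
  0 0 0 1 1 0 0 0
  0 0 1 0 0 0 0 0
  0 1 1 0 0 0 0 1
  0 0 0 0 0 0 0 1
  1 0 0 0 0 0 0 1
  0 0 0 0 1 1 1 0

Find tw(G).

A width-1 tree decomposition is:
Bags: B1 = {6, 7}  B2 = {5, 7}  B3 = {4, 7}  B4 = {2, 4}  B5 = {1, 4}  B6 = {2, 3}  B7 = {0, 6}
Tree: B1–B2, B2–B3, B3–B4, B4–B5, B4–B6, B1–B7
The largest bag has 2 vertices, giving width 1; this decomposition certifies tw(G) ≤ 1. G has an edge, so its treewidth is at least 1. Combining the bounds, tw(G) = 1.

1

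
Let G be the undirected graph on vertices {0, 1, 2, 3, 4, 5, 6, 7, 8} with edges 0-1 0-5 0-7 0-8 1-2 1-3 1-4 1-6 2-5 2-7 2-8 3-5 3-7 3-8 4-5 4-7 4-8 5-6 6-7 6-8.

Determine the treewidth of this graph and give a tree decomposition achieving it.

Every bag has size at most 5, so the width is 5 − 1 = 4 and tw(G) ≤ 4. For the lower bound: the 5 vertex sets {5,6}, {0,8}, {3,7}, {1}, {4} are disjoint, each induces a connected subgraph, and every pair is joined by at least one edge of G. Contracting each set to a single vertex therefore yields K_{5} as a minor, and since treewidth is minor-monotone, tw(G) ≥ tw(K_{5}) = 4. Therefore the treewidth is 4.

Treewidth 4.
One such decomposition:
Bags: B1 = {1, 5, 6, 7, 8}  B2 = {0, 1, 5, 7, 8}  B3 = {1, 3, 5, 7, 8}  B4 = {1, 4, 5, 7, 8}  B5 = {1, 2, 5, 7, 8}
Tree: B1–B2, B2–B3, B3–B4, B4–B5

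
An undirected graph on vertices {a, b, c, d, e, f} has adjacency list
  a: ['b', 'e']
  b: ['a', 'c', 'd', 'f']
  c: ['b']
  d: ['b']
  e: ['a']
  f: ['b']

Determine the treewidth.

1

A width-1 tree decomposition is:
Bags: B1 = {b, f}  B2 = {b, d}  B3 = {a, b}  B4 = {b, c}  B5 = {a, e}
Tree: B1–B2, B1–B3, B1–B4, B3–B5
Each bag holds 2 vertices, so the decomposition has width 1, which upper-bounds the treewidth. G has an edge, so its treewidth is at least 1. Therefore the treewidth is 1.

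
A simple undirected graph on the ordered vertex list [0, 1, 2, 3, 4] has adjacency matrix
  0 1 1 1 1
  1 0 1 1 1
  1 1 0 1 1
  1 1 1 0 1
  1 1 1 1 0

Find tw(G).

4

A width-4 tree decomposition is:
Bags: B1 = {0, 1, 2, 3, 4}
Tree: (single bag)
A single bag containing all 5 vertices is trivially a valid decomposition of width 4. For the lower bound, the 5 vertices {0, 1, 2, 3, 4} are pairwise adjacent, and any tree decomposition puts a clique entirely inside one bag — forcing width ≥ 4. Combining the bounds, tw(G) = 4.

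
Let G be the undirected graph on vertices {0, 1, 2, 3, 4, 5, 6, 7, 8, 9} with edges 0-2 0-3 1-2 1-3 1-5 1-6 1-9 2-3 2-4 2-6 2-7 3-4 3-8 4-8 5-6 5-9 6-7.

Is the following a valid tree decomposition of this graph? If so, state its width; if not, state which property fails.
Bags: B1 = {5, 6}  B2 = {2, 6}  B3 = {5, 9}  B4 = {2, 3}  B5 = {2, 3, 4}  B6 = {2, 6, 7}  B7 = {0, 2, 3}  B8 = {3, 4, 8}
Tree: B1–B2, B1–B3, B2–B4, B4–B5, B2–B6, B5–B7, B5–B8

No — vertex 1 appears in no bag.

A tree decomposition must satisfy three properties: every vertex lies in some bag; for every edge, both endpoints lie together in some bag; and for every vertex, the bags containing it form a connected subtree. Here vertex 1 appears in no bag, so the decomposition is invalid.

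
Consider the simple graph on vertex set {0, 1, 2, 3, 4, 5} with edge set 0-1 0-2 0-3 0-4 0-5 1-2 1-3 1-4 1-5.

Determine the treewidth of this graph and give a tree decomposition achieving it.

Every bag has size at most 3, so the width is 3 − 1 = 2 and tw(G) ≤ 2. Conversely, {0, 1, 2} is a clique of size 3, and the vertices of any clique must share a bag in every tree decomposition; so some bag has ≥ 3 vertices and tw(G) ≥ 2. Therefore the treewidth is 2.

Treewidth 2.
One such decomposition:
Bags: B1 = {0, 1, 3}  B2 = {0, 1, 4}  B3 = {0, 1, 2}  B4 = {0, 1, 5}
Tree: B1–B2, B2–B3, B3–B4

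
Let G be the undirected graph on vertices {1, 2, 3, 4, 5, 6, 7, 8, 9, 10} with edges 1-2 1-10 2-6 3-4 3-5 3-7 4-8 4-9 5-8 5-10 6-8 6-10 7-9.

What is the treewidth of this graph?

A width-2 tree decomposition is:
Bags: B1 = {3, 7, 9}  B2 = {3, 4, 9}  B3 = {3, 4, 5}  B4 = {4, 5, 8}  B5 = {5, 8, 10}  B6 = {6, 8, 10}  B7 = {1, 6, 10}  B8 = {1, 2, 6}
Tree: B1–B2, B2–B3, B3–B4, B4–B5, B5–B6, B6–B7, B7–B8
Every bag has size at most 3, so the width is 3 − 1 = 2 and tw(G) ≤ 2. For the lower bound, G contains the cycle 7–9–4–3–7, so G is not a forest; only forests have treewidth ≤ 1, hence tw(G) ≥ 2. The upper and lower bounds meet at 2, so that is the treewidth.

2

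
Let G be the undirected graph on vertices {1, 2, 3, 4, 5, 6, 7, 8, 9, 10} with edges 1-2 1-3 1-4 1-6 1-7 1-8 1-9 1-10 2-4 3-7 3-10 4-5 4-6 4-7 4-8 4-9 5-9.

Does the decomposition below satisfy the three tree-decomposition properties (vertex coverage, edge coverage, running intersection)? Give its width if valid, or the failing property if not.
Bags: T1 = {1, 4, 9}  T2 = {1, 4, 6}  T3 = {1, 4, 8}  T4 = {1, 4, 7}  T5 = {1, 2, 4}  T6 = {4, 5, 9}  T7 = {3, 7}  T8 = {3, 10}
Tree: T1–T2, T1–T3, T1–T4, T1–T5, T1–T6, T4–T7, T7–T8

No — edge (1,3) lies in no bag.

A tree decomposition must satisfy three properties: every vertex lies in some bag; for every edge, both endpoints lie together in some bag; and for every vertex, the bags containing it form a connected subtree. Here edge (1,3) lies in no bag, so the decomposition is invalid.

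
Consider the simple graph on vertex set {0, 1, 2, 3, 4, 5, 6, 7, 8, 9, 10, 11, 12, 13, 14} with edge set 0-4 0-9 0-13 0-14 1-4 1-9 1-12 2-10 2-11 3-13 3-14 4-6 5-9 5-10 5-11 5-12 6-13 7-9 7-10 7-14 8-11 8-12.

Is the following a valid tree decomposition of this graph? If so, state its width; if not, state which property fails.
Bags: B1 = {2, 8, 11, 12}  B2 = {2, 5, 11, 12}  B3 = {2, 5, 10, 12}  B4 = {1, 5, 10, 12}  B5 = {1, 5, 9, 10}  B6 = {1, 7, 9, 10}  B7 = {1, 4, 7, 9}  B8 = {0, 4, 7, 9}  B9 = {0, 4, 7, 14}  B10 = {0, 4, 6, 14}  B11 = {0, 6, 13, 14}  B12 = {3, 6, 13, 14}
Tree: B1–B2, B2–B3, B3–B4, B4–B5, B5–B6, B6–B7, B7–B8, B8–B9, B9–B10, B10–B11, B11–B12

Yes; width 3.

Every vertex of G appears in some bag (union = {0, 1, 2, 3, 4, 5, 6, 7, 8, 9, 10, 11, 12, 13, 14}); every edge is covered by a bag; and for each vertex v the set of bags containing v is connected in the bag tree. The decomposition is therefore valid. The largest bag has 4 vertices, so the width is 3.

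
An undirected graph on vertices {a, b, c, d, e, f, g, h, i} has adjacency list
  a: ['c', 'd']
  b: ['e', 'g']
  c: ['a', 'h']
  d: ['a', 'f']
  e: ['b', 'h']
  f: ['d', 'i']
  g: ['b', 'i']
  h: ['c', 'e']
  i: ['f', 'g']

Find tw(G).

2

A width-2 tree decomposition is:
Bags: B1 = {a, c, d}  B2 = {c, d, h}  B3 = {d, e, h}  B4 = {b, d, e}  B5 = {b, d, g}  B6 = {d, g, i}  B7 = {d, f, i}
Tree: B1–B2, B2–B3, B3–B4, B4–B5, B5–B6, B6–B7
Every bag has size at most 3, so the width is 3 − 1 = 2 and tw(G) ≤ 2. For the lower bound, G contains the cycle d–a–c–h–e–b–g–i–f–d, so G is not a forest; only forests have treewidth ≤ 1, hence tw(G) ≥ 2. Combining the bounds, tw(G) = 2.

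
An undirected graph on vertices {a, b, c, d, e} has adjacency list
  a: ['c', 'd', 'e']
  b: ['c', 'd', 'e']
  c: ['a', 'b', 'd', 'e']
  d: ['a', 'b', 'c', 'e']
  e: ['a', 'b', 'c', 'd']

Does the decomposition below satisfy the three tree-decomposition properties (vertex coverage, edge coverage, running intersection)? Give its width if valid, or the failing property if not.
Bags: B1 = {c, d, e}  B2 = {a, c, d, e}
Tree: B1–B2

No — vertex b appears in no bag.

A tree decomposition must satisfy three properties: every vertex lies in some bag; for every edge, both endpoints lie together in some bag; and for every vertex, the bags containing it form a connected subtree. Here vertex b appears in no bag, so the decomposition is invalid.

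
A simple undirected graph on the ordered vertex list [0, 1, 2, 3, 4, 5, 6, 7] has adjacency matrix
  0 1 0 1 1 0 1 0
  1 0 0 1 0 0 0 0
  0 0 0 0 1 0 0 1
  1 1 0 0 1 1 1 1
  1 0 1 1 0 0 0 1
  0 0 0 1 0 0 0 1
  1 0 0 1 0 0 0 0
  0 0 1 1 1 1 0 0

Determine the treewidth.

A width-2 tree decomposition is:
Bags: B1 = {3, 4, 7}  B2 = {0, 3, 4}  B3 = {2, 4, 7}  B4 = {3, 5, 7}  B5 = {0, 3, 6}  B6 = {0, 1, 3}
Tree: B1–B2, B1–B3, B1–B4, B2–B5, B2–B6
The largest bag has 3 vertices, giving width 2; this decomposition certifies tw(G) ≤ 2. On the other hand G contains the 3-clique {2, 4, 7}. A clique must lie in a single bag of any decomposition, so no decomposition can have width below 2. Combining the bounds, tw(G) = 2.

2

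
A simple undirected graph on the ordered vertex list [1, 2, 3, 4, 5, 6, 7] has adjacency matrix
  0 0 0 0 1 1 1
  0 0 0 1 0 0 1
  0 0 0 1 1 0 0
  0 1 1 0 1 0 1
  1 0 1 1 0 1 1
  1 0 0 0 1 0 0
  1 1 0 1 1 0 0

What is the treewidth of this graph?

A width-2 tree decomposition is:
Bags: B1 = {4, 5, 7}  B2 = {3, 4, 5}  B3 = {1, 5, 7}  B4 = {1, 5, 6}  B5 = {2, 4, 7}
Tree: B1–B2, B1–B3, B3–B4, B1–B5
Each bag holds 3 vertices, so the decomposition has width 2, which upper-bounds the treewidth. Conversely, {2, 4, 7} is a clique of size 3, and the vertices of any clique must share a bag in every tree decomposition; so some bag has ≥ 3 vertices and tw(G) ≥ 2. Combining the bounds, tw(G) = 2.

2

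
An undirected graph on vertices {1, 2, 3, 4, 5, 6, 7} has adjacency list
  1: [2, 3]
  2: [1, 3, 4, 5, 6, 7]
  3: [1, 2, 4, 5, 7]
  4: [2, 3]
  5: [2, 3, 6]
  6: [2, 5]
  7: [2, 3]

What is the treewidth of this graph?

A width-2 tree decomposition is:
Bags: B1 = {2, 3, 4}  B2 = {1, 2, 3}  B3 = {2, 3, 5}  B4 = {2, 3, 7}  B5 = {2, 5, 6}
Tree: B1–B2, B2–B3, B1–B4, B3–B5
Each bag holds 3 vertices, so the decomposition has width 2, which upper-bounds the treewidth. For the lower bound, the 3 vertices {1, 2, 3} are pairwise adjacent, and any tree decomposition puts a clique entirely inside one bag — forcing width ≥ 2. Combining the bounds, tw(G) = 2.

2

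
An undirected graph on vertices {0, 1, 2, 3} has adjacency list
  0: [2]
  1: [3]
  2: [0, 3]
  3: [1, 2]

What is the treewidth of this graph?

1

A width-1 tree decomposition is:
Bags: B1 = {2, 3}  B2 = {0, 2}  B3 = {1, 3}
Tree: B1–B2, B1–B3
The largest bag has 2 vertices, giving width 1; this decomposition certifies tw(G) ≤ 1. G has an edge, so its treewidth is at least 1. The upper and lower bounds meet at 1, so that is the treewidth.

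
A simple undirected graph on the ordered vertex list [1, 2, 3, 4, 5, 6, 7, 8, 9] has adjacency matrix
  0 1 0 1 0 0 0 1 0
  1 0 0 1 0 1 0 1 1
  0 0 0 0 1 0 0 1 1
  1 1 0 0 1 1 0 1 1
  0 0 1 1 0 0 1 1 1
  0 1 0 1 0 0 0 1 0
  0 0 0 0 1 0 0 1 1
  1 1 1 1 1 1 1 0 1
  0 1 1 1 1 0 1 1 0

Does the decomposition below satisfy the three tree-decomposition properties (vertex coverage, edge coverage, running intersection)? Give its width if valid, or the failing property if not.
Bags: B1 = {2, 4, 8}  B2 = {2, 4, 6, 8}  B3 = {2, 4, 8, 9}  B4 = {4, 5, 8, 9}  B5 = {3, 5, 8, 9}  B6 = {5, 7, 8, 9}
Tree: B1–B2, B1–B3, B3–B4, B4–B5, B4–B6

No — vertex 1 appears in no bag.

A tree decomposition must satisfy three properties: every vertex lies in some bag; for every edge, both endpoints lie together in some bag; and for every vertex, the bags containing it form a connected subtree. Here vertex 1 appears in no bag, so the decomposition is invalid.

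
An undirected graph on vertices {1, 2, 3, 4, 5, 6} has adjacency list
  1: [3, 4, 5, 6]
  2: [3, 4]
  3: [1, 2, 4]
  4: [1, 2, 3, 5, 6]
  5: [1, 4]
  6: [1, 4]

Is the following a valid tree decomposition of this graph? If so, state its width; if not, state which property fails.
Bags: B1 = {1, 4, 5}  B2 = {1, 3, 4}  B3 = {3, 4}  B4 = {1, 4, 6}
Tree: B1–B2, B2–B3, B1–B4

A tree decomposition must satisfy three properties: every vertex lies in some bag; for every edge, both endpoints lie together in some bag; and for every vertex, the bags containing it form a connected subtree. Here vertex 2 appears in no bag, so the decomposition is invalid.

No — vertex 2 appears in no bag.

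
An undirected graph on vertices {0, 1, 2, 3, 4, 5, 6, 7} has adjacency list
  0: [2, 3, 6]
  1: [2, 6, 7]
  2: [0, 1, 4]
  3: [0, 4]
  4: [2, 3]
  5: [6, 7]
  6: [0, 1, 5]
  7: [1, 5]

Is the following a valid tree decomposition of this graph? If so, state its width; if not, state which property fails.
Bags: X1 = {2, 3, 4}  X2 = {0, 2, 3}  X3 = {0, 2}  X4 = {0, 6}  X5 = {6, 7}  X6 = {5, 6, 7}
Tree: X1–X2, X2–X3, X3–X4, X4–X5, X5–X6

A tree decomposition must satisfy three properties: every vertex lies in some bag; for every edge, both endpoints lie together in some bag; and for every vertex, the bags containing it form a connected subtree. Here vertex 1 appears in no bag, so the decomposition is invalid.

No — vertex 1 appears in no bag.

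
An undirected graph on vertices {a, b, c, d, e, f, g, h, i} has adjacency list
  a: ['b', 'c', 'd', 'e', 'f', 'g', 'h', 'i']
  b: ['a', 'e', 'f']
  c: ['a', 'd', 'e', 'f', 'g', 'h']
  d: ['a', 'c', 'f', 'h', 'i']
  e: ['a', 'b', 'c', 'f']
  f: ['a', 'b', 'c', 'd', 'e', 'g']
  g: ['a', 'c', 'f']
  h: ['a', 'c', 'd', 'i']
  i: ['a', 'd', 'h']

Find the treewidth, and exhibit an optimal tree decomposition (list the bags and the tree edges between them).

Each bag holds 4 vertices, so the decomposition has width 3, which upper-bounds the treewidth. On the other hand G contains the 4-clique {a, c, d, h}. A clique must lie in a single bag of any decomposition, so no decomposition can have width below 3. Combining the bounds, tw(G) = 3.

Treewidth 3.
One such decomposition:
Bags: B1 = {a, c, d, h}  B2 = {a, c, d, f}  B3 = {a, c, e, f}  B4 = {a, c, f, g}  B5 = {a, b, e, f}  B6 = {a, d, h, i}
Tree: B1–B2, B2–B3, B3–B4, B3–B5, B1–B6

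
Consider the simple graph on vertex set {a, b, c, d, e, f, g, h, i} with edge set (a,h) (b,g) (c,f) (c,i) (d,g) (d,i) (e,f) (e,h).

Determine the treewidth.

1

A width-1 tree decomposition is:
Bags: B1 = {a, h}  B2 = {e, h}  B3 = {e, f}  B4 = {c, f}  B5 = {c, i}  B6 = {d, i}  B7 = {d, g}  B8 = {b, g}
Tree: B1–B2, B2–B3, B3–B4, B4–B5, B5–B6, B6–B7, B7–B8
Each bag holds 2 vertices, so the decomposition has width 1, which upper-bounds the treewidth. Since G has at least one edge (e.g. a–h), it is not an edgeless graph, so tw(G) ≥ 1. Hence tw(G) = 1 exactly.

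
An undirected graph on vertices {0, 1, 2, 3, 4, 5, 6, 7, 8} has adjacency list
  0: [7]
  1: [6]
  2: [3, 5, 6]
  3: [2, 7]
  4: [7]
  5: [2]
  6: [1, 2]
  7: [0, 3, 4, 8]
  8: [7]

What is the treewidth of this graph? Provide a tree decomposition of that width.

Treewidth 1.
One optimal decomposition is:
Bags: B1 = {3, 7}  B2 = {0, 7}  B3 = {2, 3}  B4 = {2, 5}  B5 = {7, 8}  B6 = {4, 7}  B7 = {2, 6}  B8 = {1, 6}
Tree: B1–B2, B1–B3, B3–B4, B2–B5, B5–B6, B4–B7, B7–B8

Each bag holds 2 vertices, so the decomposition has width 1, which upper-bounds the treewidth. G has an edge, so its treewidth is at least 1. Therefore the treewidth is 1.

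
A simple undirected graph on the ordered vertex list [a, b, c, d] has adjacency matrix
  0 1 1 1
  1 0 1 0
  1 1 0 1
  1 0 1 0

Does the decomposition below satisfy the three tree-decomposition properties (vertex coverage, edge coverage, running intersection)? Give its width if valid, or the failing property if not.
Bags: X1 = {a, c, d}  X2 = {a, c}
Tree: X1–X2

A tree decomposition must satisfy three properties: every vertex lies in some bag; for every edge, both endpoints lie together in some bag; and for every vertex, the bags containing it form a connected subtree. Here vertex b appears in no bag, so the decomposition is invalid.

No — vertex b appears in no bag.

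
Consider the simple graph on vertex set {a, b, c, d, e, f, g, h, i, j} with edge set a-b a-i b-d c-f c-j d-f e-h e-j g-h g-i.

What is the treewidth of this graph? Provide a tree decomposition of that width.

Every bag has size at most 3, so the width is 3 − 1 = 2 and tw(G) ≤ 2. For the lower bound, G contains the cycle f–c–j–e–h–g–i–a–b–d–f, so G is not a forest; only forests have treewidth ≤ 1, hence tw(G) ≥ 2. The upper and lower bounds meet at 2, so that is the treewidth.

Treewidth 2.
One optimal decomposition is:
Bags: B1 = {c, f, j}  B2 = {e, f, j}  B3 = {e, f, h}  B4 = {f, g, h}  B5 = {f, g, i}  B6 = {a, f, i}  B7 = {a, b, f}  B8 = {b, d, f}
Tree: B1–B2, B2–B3, B3–B4, B4–B5, B5–B6, B6–B7, B7–B8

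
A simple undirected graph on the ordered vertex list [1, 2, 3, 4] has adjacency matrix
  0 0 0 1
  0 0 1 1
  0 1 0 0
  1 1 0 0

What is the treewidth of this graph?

A width-1 tree decomposition is:
Bags: B1 = {1, 4}  B2 = {2, 4}  B3 = {2, 3}
Tree: B1–B2, B2–B3
The largest bag has 2 vertices, giving width 1; this decomposition certifies tw(G) ≤ 1. Since G has at least one edge (e.g. 1–4), it is not an edgeless graph, so tw(G) ≥ 1. Therefore the treewidth is 1.

1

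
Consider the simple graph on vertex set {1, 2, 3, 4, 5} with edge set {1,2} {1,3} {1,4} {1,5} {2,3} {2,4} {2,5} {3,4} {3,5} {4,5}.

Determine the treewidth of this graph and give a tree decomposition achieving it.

Treewidth 4.
One such decomposition:
Bags: B1 = {1, 2, 3, 4, 5}
Tree: (single bag)

With just one bag of size 5, the width is 5 − 1 = 4, so tw(G) ≤ 4. On the other hand G contains the 5-clique {1, 2, 3, 4, 5}. A clique must lie in a single bag of any decomposition, so no decomposition can have width below 4. Hence tw(G) = 4 exactly.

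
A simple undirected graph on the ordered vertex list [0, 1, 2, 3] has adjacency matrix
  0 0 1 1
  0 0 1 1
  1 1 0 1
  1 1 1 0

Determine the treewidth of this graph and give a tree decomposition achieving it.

The largest bag has 3 vertices, giving width 2; this decomposition certifies tw(G) ≤ 2. On the other hand G contains the 3-clique {0, 2, 3}. A clique must lie in a single bag of any decomposition, so no decomposition can have width below 2. Therefore the treewidth is 2.

Treewidth 2.
Bags: B1 = {0, 2, 3}  B2 = {1, 2, 3}
Tree: B1–B2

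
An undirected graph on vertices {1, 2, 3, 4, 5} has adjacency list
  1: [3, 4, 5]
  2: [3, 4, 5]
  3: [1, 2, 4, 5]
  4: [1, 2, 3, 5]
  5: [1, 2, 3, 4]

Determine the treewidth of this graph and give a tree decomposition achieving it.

Every bag has size at most 4, so the width is 4 − 1 = 3 and tw(G) ≤ 3. Conversely, {1, 3, 4, 5} is a clique of size 4, and the vertices of any clique must share a bag in every tree decomposition; so some bag has ≥ 4 vertices and tw(G) ≥ 3. Hence tw(G) = 3 exactly.

Treewidth 3.
One optimal decomposition is:
Bags: B1 = {2, 3, 4, 5}  B2 = {1, 3, 4, 5}
Tree: B1–B2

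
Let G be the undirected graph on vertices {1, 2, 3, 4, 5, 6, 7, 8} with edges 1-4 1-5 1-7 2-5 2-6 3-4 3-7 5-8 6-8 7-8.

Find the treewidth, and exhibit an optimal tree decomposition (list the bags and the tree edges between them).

Treewidth 2.
One such decomposition:
Bags: B1 = {3, 4, 7}  B2 = {1, 4, 7}  B3 = {1, 7, 8}  B4 = {1, 5, 8}  B5 = {5, 6, 8}  B6 = {2, 5, 6}
Tree: B1–B2, B2–B3, B3–B4, B4–B5, B5–B6

The largest bag has 3 vertices, giving width 2; this decomposition certifies tw(G) ≤ 2. Since 3–4–1–7–3 is a cycle in G, G is not acyclic. Forests are exactly the graphs of treewidth ≤ 1, so tw(G) ≥ 2. The upper and lower bounds meet at 2, so that is the treewidth.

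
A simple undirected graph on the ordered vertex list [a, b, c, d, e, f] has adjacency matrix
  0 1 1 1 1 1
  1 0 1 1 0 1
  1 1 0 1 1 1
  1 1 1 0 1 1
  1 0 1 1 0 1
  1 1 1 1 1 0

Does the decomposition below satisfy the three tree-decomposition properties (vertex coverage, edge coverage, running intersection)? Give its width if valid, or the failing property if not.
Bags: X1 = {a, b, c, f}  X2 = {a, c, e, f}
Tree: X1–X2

No — vertex d appears in no bag.

A tree decomposition must satisfy three properties: every vertex lies in some bag; for every edge, both endpoints lie together in some bag; and for every vertex, the bags containing it form a connected subtree. Here vertex d appears in no bag, so the decomposition is invalid.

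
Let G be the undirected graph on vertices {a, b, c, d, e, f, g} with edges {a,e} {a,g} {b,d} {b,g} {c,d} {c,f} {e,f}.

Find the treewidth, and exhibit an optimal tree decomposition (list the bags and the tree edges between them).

Treewidth 2.
One optimal decomposition is:
Bags: B1 = {b, d, g}  B2 = {c, d, g}  B3 = {c, f, g}  B4 = {e, f, g}  B5 = {a, e, g}
Tree: B1–B2, B2–B3, B3–B4, B4–B5

Each bag holds 3 vertices, so the decomposition has width 2, which upper-bounds the treewidth. For the lower bound, G contains the cycle g–b–d–c–f–e–a–g, so G is not a forest; only forests have treewidth ≤ 1, hence tw(G) ≥ 2. Hence tw(G) = 2 exactly.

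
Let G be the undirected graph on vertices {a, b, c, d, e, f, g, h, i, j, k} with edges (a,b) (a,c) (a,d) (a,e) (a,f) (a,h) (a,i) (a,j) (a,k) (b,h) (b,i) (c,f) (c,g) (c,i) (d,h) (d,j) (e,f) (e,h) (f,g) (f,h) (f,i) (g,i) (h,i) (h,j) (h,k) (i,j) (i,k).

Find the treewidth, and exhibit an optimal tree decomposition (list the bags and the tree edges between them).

Each bag holds 4 vertices, so the decomposition has width 3, which upper-bounds the treewidth. On the other hand G contains the 4-clique {c, f, g, i}. A clique must lie in a single bag of any decomposition, so no decomposition can have width below 3. The upper and lower bounds meet at 3, so that is the treewidth.

Treewidth 3.
Bags: B1 = {a, c, f, i}  B2 = {a, f, h, i}  B3 = {a, b, h, i}  B4 = {a, h, i, j}  B5 = {c, f, g, i}  B6 = {a, d, h, j}  B7 = {a, e, f, h}  B8 = {a, h, i, k}
Tree: B1–B2, B2–B3, B3–B4, B1–B5, B4–B6, B2–B7, B2–B8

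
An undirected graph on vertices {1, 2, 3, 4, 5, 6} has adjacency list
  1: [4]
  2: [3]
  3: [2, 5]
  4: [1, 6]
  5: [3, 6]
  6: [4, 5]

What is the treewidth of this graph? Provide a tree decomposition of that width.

Every bag has size at most 2, so the width is 2 − 1 = 1 and tw(G) ≤ 1. Since G has at least one edge (e.g. 2–3), it is not an edgeless graph, so tw(G) ≥ 1. The upper and lower bounds meet at 1, so that is the treewidth.

Treewidth 1.
Bags: B1 = {2, 3}  B2 = {3, 5}  B3 = {5, 6}  B4 = {4, 6}  B5 = {1, 4}
Tree: B1–B2, B2–B3, B3–B4, B4–B5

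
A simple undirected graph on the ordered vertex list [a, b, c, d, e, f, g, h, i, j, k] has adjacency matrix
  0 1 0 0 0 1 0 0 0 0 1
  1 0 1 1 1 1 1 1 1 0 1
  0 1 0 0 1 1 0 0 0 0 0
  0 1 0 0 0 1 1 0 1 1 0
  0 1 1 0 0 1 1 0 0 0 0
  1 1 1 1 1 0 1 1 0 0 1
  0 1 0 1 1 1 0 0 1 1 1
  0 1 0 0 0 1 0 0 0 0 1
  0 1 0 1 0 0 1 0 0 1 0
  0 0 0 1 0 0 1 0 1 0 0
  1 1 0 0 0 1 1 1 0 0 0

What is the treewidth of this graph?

3

A width-3 tree decomposition is:
Bags: B1 = {b, f, h, k}  B2 = {b, f, g, k}  B3 = {b, d, f, g}  B4 = {b, e, f, g}  B5 = {b, d, g, i}  B6 = {d, g, i, j}  B7 = {b, c, e, f}  B8 = {a, b, f, k}
Tree: B1–B2, B2–B3, B3–B4, B3–B5, B5–B6, B4–B7, B1–B8
The largest bag has 4 vertices, giving width 3; this decomposition certifies tw(G) ≤ 3. On the other hand G contains the 4-clique {d, g, i, j}. A clique must lie in a single bag of any decomposition, so no decomposition can have width below 3. The upper and lower bounds meet at 3, so that is the treewidth.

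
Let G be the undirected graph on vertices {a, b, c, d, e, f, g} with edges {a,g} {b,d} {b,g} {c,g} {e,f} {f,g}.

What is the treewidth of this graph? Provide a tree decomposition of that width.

Every bag has size at most 2, so the width is 2 − 1 = 1 and tw(G) ≤ 1. Since G has at least one edge (e.g. c–g), it is not an edgeless graph, so tw(G) ≥ 1. The upper and lower bounds meet at 1, so that is the treewidth.

Treewidth 1.
Bags: B1 = {c, g}  B2 = {f, g}  B3 = {e, f}  B4 = {b, g}  B5 = {a, g}  B6 = {b, d}
Tree: B1–B2, B2–B3, B1–B4, B1–B5, B4–B6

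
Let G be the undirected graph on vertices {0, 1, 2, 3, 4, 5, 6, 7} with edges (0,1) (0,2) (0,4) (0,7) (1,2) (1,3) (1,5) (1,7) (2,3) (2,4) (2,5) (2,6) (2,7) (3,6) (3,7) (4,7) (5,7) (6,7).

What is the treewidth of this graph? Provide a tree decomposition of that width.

The largest bag has 4 vertices, giving width 3; this decomposition certifies tw(G) ≤ 3. For the lower bound, the 4 vertices {0, 1, 2, 7} are pairwise adjacent, and any tree decomposition puts a clique entirely inside one bag — forcing width ≥ 3. Combining the bounds, tw(G) = 3.

Treewidth 3.
One optimal decomposition is:
Bags: B1 = {1, 2, 5, 7}  B2 = {1, 2, 3, 7}  B3 = {2, 3, 6, 7}  B4 = {0, 1, 2, 7}  B5 = {0, 2, 4, 7}
Tree: B1–B2, B2–B3, B2–B4, B4–B5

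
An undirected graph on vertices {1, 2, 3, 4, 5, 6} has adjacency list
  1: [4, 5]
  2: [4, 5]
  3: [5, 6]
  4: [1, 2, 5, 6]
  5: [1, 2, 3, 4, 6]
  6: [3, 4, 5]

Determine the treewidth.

2

A width-2 tree decomposition is:
Bags: B1 = {4, 5, 6}  B2 = {3, 5, 6}  B3 = {2, 4, 5}  B4 = {1, 4, 5}
Tree: B1–B2, B1–B3, B3–B4
Each bag holds 3 vertices, so the decomposition has width 2, which upper-bounds the treewidth. On the other hand G contains the 3-clique {3, 5, 6}. A clique must lie in a single bag of any decomposition, so no decomposition can have width below 2. The upper and lower bounds meet at 2, so that is the treewidth.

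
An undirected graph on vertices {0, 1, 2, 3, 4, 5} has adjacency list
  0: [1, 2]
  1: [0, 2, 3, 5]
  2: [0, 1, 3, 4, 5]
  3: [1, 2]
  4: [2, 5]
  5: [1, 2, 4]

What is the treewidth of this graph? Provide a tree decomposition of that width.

Treewidth 2.
One optimal decomposition is:
Bags: B1 = {1, 2, 5}  B2 = {2, 4, 5}  B3 = {0, 1, 2}  B4 = {1, 2, 3}
Tree: B1–B2, B1–B3, B3–B4

The largest bag has 3 vertices, giving width 2; this decomposition certifies tw(G) ≤ 2. On the other hand G contains the 3-clique {0, 1, 2}. A clique must lie in a single bag of any decomposition, so no decomposition can have width below 2. Hence tw(G) = 2 exactly.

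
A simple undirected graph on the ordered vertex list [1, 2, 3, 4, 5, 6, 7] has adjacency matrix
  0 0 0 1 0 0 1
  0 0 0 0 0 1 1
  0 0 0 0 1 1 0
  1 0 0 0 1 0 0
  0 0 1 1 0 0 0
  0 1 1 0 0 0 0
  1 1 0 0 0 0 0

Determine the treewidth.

2

A width-2 tree decomposition is:
Bags: B1 = {2, 3, 6}  B2 = {2, 3, 5}  B3 = {2, 4, 5}  B4 = {1, 2, 4}  B5 = {1, 2, 7}
Tree: B1–B2, B2–B3, B3–B4, B4–B5
Every bag has size at most 3, so the width is 3 − 1 = 2 and tw(G) ≤ 2. For the lower bound, G contains the cycle 2–6–3–5–4–1–7–2, so G is not a forest; only forests have treewidth ≤ 1, hence tw(G) ≥ 2. Combining the bounds, tw(G) = 2.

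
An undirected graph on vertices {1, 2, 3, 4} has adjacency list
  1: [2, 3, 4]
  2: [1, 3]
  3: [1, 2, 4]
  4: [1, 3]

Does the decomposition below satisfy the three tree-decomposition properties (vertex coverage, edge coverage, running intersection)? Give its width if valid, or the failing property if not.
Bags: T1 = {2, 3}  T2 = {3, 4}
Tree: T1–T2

No — vertex 1 appears in no bag.

A tree decomposition must satisfy three properties: every vertex lies in some bag; for every edge, both endpoints lie together in some bag; and for every vertex, the bags containing it form a connected subtree. Here vertex 1 appears in no bag, so the decomposition is invalid.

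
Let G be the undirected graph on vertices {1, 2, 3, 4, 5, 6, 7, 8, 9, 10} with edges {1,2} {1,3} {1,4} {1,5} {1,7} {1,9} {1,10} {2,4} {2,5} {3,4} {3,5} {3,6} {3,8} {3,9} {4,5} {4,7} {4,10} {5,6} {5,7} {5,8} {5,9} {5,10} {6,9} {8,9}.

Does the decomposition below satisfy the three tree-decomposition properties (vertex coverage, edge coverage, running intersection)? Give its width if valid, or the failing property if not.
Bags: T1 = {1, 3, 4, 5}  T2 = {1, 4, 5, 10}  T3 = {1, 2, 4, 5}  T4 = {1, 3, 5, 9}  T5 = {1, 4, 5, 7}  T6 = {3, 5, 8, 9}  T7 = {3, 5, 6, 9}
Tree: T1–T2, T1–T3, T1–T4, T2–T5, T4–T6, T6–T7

Every vertex of G appears in some bag (union = {1, 2, 3, 4, 5, 6, 7, 8, 9, 10}); every edge is covered by a bag; and for each vertex v the set of bags containing v is connected in the bag tree. The decomposition is therefore valid. The largest bag has 4 vertices, so the width is 3.

Yes; width 3.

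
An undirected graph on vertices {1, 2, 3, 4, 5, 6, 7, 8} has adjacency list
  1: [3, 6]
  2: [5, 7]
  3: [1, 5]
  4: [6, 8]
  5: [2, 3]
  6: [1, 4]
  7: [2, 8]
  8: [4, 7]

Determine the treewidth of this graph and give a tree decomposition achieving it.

Treewidth 2.
Bags: B1 = {2, 5, 7}  B2 = {5, 7, 8}  B3 = {4, 5, 8}  B4 = {4, 5, 6}  B5 = {1, 5, 6}  B6 = {1, 3, 5}
Tree: B1–B2, B2–B3, B3–B4, B4–B5, B5–B6

The largest bag has 3 vertices, giving width 2; this decomposition certifies tw(G) ≤ 2. For the lower bound, G contains the cycle 5–2–7–8–4–6–1–3–5, so G is not a forest; only forests have treewidth ≤ 1, hence tw(G) ≥ 2. Therefore the treewidth is 2.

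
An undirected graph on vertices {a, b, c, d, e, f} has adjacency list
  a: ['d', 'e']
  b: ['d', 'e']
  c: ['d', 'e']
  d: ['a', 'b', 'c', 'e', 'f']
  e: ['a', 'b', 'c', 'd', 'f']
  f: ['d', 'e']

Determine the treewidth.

2

A width-2 tree decomposition is:
Bags: B1 = {d, e, f}  B2 = {c, d, e}  B3 = {b, d, e}  B4 = {a, d, e}
Tree: B1–B2, B1–B3, B3–B4
The largest bag has 3 vertices, giving width 2; this decomposition certifies tw(G) ≤ 2. On the other hand G contains the 3-clique {d, e, f}. A clique must lie in a single bag of any decomposition, so no decomposition can have width below 2. Hence tw(G) = 2 exactly.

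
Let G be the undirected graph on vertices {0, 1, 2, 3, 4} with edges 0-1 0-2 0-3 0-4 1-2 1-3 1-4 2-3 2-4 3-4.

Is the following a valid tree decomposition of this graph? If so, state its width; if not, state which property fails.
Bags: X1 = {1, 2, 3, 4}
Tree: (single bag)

A tree decomposition must satisfy three properties: every vertex lies in some bag; for every edge, both endpoints lie together in some bag; and for every vertex, the bags containing it form a connected subtree. Here vertex 0 appears in no bag, so the decomposition is invalid.

No — vertex 0 appears in no bag.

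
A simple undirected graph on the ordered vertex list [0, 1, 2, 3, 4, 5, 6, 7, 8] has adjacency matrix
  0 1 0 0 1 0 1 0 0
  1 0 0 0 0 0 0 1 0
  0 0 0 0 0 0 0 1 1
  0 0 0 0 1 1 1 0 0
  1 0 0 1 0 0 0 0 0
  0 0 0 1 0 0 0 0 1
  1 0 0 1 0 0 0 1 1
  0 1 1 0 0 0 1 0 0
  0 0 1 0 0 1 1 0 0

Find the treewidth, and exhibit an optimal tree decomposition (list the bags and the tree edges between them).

Treewidth 3.
One optimal decomposition is:
Bags: B1 = {1, 2, 7, 8}  B2 = {1, 6, 7, 8}  B3 = {0, 1, 6, 8}  B4 = {0, 5, 6, 8}  B5 = {0, 3, 5, 6}  B6 = {0, 3, 4, 5}
Tree: B1–B2, B2–B3, B3–B4, B4–B5, B5–B6

Every bag has size at most 4, so the width is 4 − 1 = 3 and tw(G) ≤ 3. For the lower bound: the 4 vertex sets {1,2,7}, {8}, {6}, {0,3,4,5} are disjoint, each induces a connected subgraph, and every pair is joined by at least one edge of G. Contracting each set to a single vertex therefore yields K_{4} as a minor, and since treewidth is minor-monotone, tw(G) ≥ tw(K_{4}) = 3. The upper and lower bounds meet at 3, so that is the treewidth.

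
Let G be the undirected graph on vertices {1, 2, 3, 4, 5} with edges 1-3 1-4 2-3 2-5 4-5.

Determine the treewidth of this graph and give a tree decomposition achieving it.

Each bag holds 3 vertices, so the decomposition has width 2, which upper-bounds the treewidth. For the lower bound, G contains the cycle 1–3–2–5–4–1, so G is not a forest; only forests have treewidth ≤ 1, hence tw(G) ≥ 2. Therefore the treewidth is 2.

Treewidth 2.
Bags: B1 = {1, 2, 3}  B2 = {1, 2, 5}  B3 = {1, 4, 5}
Tree: B1–B2, B2–B3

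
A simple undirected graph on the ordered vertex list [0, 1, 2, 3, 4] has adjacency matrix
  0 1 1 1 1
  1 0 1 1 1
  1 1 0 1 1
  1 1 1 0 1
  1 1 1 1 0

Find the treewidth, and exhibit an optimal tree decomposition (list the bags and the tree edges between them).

Treewidth 4.
One optimal decomposition is:
Bags: B1 = {0, 1, 2, 3, 4}
Tree: (single bag)

A single bag containing all 5 vertices is trivially a valid decomposition of width 4. For the lower bound, the 5 vertices {0, 1, 2, 3, 4} are pairwise adjacent, and any tree decomposition puts a clique entirely inside one bag — forcing width ≥ 4. The upper and lower bounds meet at 4, so that is the treewidth.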